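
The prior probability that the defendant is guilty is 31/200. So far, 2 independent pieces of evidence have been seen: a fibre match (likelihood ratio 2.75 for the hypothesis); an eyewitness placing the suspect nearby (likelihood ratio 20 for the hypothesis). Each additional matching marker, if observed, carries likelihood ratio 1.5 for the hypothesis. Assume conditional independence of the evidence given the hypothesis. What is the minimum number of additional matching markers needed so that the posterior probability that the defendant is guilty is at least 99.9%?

Prior odds = 0.155/0.845 = 31/169.
Combined Bayes factor of the evidence already in hand = 2.75 × 20 = 55.
Odds after that evidence = (31/169) × 55 = 1705/169.
Target odds = 0.999/0.001 = 999.
Need 1.5ⁿ ≥ 999 ÷ (1705/169) = 168831/1705.
1.5¹¹ = 177147/2048 falls short of 168831/1705 but 1.5¹² = 531441/4096 reaches it, so n = 12.

12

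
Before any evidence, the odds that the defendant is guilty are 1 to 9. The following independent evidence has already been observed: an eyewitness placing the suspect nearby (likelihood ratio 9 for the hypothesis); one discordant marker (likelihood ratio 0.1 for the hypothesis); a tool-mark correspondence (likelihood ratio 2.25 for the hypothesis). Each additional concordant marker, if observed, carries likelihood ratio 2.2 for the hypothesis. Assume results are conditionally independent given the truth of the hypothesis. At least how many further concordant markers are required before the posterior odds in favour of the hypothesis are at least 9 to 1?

Prior odds = 1/9.
Combined Bayes factor of the evidence already in hand = 9 × 0.1 × 2.25 = 2.025.
Odds after that evidence = (1/9) × 2.025 = 0.225.
Target odds = 9.
Need 2.2ⁿ ≥ 9 ÷ 0.225 = 40.
2.2⁴ = 23.4256 falls short of 40 but 2.2⁵ = 51.53632 reaches it, so n = 5.

5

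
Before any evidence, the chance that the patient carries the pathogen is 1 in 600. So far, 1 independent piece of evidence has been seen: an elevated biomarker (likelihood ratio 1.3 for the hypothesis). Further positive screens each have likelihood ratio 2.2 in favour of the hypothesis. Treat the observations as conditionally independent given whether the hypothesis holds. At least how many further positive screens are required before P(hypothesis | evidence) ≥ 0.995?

15

Prior odds = (1/600)/(599/600) = 1/599.
Bayes factor of the evidence already in hand = 1.3.
Odds after that evidence = (1/599) × 1.3 = 13/5990.
Target odds = 0.995/0.005 = 199.
Need 2.2ⁿ ≥ 199 ÷ (13/5990) = 1192010/13.
2.2¹⁴ ≈62218.2 falls short of 1192010/13 but 2.2¹⁵ ≈136880 reaches it, so n = 15.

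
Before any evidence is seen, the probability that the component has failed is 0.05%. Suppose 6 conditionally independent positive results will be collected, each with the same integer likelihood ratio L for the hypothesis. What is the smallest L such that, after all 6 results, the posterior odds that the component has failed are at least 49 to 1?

Prior odds = 0.0005/0.9995 = 1/1999.
Target odds = 49.
Need L⁶ ≥ 49 ÷ (1/1999) = 97951.
6⁶ = 46656 < 97951 ≤ 117649 = 7⁶, so L = 7.

7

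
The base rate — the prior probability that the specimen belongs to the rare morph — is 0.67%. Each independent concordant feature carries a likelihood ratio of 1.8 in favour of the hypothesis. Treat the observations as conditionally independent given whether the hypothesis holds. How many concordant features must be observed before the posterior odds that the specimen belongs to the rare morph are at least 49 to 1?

Prior odds: 0.0067 ÷ 0.9933 = 67/9933.
Likelihood ratio per concordant feature = 1.8.
Target odds = 49.
Require 1.8ⁿ ≥ 49 ÷ (67/9933) = 486717/67.
1.8¹⁵ ≈6746.64 falls short of 486717/67 but 1.8¹⁶ ≈12144 reaches it, so n = 16.

16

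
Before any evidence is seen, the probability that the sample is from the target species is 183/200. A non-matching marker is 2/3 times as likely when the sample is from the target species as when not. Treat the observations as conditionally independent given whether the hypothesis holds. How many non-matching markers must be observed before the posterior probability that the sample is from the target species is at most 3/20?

Prior odds = 0.915/0.085 = 183/17.
Likelihood ratio per non-matching marker = 2/3.
Target odds: 0.15 ÷ 0.85 = 3/17.
Need (183/17) × (2/3)ⁿ ≤ 3/17, i.e. (2/3)ⁿ ≤ 1/61.
(2/3)¹⁰ = 1024/59049 is still above 1/61 but (2/3)¹¹ = 2048/177147 is at or below it, so n = 11.

11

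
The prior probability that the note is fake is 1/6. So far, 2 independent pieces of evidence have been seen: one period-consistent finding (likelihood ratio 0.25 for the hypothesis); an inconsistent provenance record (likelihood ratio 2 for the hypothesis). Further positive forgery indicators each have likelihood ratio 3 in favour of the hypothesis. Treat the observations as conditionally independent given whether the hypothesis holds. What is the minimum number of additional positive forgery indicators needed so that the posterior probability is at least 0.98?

Prior odds = (1/6)/(5/6) = 0.2.
Combined Bayes factor of the evidence already in hand = 0.25 × 2 = 0.5.
Odds after that evidence = 0.2 × 0.5 = 0.1.
Target odds = 0.98/0.02 = 49.
Need 3ⁿ ≥ 49 ÷ 0.1 = 490.
3⁵ = 243 falls short of 490 but 3⁶ = 729 reaches it, so n = 6.

6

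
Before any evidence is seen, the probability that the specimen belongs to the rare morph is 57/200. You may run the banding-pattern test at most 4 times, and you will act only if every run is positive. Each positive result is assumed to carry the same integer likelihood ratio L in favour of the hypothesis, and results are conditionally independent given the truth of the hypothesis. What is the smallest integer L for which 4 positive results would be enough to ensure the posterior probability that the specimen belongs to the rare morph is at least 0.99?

Prior odds = 0.285/0.715 = 57/143.
Target odds = 0.99/0.01 = 99.
Need L⁴ ≥ 99 ÷ (57/143) = 4719/19.
3⁴ = 81 < 4719/19 ≤ 256 = 4⁴, so L = 4.

4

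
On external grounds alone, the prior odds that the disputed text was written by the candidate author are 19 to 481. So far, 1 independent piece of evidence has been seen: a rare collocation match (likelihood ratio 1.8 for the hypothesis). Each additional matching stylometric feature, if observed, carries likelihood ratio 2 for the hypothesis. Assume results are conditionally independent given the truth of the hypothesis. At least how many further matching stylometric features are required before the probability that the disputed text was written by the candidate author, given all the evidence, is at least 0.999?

14

Prior odds = 19/481.
Bayes factor of the evidence already in hand = 1.8.
Odds after that evidence = (19/481) × 1.8 = 171/2405.
Target odds = 0.999/0.001 = 999.
Need 2ⁿ ≥ 999 ÷ (171/2405) = 266955/19.
2¹³ = 8192 falls short of 266955/19 but 2¹⁴ = 16384 reaches it, so n = 14.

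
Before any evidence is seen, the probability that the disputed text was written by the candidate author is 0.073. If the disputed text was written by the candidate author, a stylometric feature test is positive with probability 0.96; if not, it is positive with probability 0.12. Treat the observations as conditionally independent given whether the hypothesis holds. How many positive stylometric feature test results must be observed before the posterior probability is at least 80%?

Prior odds: 0.073 ÷ 0.927 = 73/927.
Likelihood ratio of a positive = 0.96/0.12 = 8.
Target posterior odds = 0.8/0.2 = 4.
Need (73/927) × 8ⁿ ≥ 4, i.e. 8ⁿ ≥ 3708/73.
8¹ = 8 falls short of 3708/73 but 8² = 64 reaches it, so n = 2.

2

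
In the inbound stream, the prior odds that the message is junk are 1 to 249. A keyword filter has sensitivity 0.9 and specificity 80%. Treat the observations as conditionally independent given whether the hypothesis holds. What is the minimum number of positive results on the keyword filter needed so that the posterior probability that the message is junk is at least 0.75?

5

Prior odds = 1/249.
False-positive rate = 1 − 0.8 = 0.2; likelihood ratio of a positive = 0.9/0.2 = 4.5.
Target posterior odds = 0.75/0.25 = 3.
Need (1/249) × 4.5ⁿ ≥ 3, i.e. 4.5ⁿ ≥ 747.
4.5⁴ = 410.0625 falls short of 747 but 4.5⁵ = 1845.28125 reaches it, so n = 5.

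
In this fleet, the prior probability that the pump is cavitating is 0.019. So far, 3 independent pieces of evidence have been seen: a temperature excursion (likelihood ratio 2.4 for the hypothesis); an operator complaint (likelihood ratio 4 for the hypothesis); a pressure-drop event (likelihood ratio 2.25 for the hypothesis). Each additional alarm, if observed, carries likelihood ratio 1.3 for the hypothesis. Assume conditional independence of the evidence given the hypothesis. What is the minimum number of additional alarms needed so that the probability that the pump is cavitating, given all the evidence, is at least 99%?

21

Prior odds = 0.019/0.981 = 19/981.
Combined Bayes factor of the evidence already in hand = 2.4 × 4 × 2.25 = 21.6.
Odds after that evidence = (19/981) × 21.6 = 228/545.
Target odds = 0.99/0.01 = 99.
Need 1.3ⁿ ≥ 99 ÷ (228/545) = 17985/76.
1.3²⁰ ≈190.05 falls short of 17985/76 but 1.3²¹ ≈247.065 reaches it, so n = 21.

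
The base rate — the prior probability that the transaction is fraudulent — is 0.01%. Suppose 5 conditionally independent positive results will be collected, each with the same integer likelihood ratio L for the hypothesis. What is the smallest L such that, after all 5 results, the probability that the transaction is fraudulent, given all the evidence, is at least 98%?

Prior odds = 0.0001/0.9999 = 1/9999.
Target odds = 0.98/0.02 = 49.
Need L⁵ ≥ 49 ÷ (1/9999) = 489951.
13⁵ = 371293 < 489951 ≤ 537824 = 14⁵, so L = 14.

14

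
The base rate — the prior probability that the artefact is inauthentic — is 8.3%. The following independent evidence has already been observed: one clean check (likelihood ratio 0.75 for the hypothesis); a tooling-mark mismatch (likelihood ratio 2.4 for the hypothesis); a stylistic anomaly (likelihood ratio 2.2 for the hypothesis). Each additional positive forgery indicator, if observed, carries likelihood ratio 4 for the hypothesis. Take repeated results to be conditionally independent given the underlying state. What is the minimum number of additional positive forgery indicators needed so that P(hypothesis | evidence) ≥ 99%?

5

Prior odds = 0.083/0.917 = 83/917.
Combined Bayes factor of the evidence already in hand = 0.75 × 2.4 × 2.2 = 3.96.
Odds after that evidence = (83/917) × 3.96 = 8217/22925.
Target odds = 0.99/0.01 = 99.
Need 4ⁿ ≥ 99 ÷ (8217/22925) = 22925/83.
4⁴ = 256 falls short of 22925/83 but 4⁵ = 1024 reaches it, so n = 5.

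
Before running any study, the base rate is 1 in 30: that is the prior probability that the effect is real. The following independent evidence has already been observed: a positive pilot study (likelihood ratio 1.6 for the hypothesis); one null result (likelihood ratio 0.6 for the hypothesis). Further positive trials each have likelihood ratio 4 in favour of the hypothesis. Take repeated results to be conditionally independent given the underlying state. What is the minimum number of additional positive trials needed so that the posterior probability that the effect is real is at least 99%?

Prior odds = (1/30)/(29/30) = 1/29.
Combined Bayes factor of the evidence already in hand = 1.6 × 0.6 = 0.96.
Odds after that evidence = (1/29) × 0.96 = 24/725.
Target odds = 0.99/0.01 = 99.
Need 4ⁿ ≥ 99 ÷ (24/725) = 2990.625.
4⁵ = 1024 falls short of 2990.625 but 4⁶ = 4096 reaches it, so n = 6.

6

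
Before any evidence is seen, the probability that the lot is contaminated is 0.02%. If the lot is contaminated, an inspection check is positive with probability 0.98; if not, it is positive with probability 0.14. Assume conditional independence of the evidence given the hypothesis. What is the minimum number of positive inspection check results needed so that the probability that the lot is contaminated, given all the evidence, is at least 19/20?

Prior odds: 0.0002 ÷ 0.9998 = 1/4999.
Likelihood ratio of a positive = 0.98/0.14 = 7.
Target posterior odds = 0.95/0.05 = 19.
Require 7ⁿ ≥ 19 ÷ (1/4999) = 94981.
7⁵ = 16807 falls short of 94981 but 7⁶ = 117649 reaches it, so n = 6.

6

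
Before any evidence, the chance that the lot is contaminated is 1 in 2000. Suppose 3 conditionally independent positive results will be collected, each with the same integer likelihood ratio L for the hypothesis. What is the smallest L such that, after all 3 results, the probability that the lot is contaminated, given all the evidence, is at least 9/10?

Prior odds = 0.0005/0.9995 = 1/1999.
Target odds = 0.9/0.1 = 9.
Need L³ ≥ 9 ÷ (1/1999) = 17991.
26³ = 17576 < 17991 ≤ 19683 = 27³, so L = 27.

27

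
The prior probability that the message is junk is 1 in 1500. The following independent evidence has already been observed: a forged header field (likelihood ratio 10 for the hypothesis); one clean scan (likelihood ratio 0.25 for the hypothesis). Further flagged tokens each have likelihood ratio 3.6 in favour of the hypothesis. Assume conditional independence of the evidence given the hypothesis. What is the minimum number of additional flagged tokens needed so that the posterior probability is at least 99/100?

Prior odds = (1/1500)/(1499/1500) = 1/1499.
Combined Bayes factor of the evidence already in hand = 10 × 0.25 = 2.5.
Odds after that evidence = (1/1499) × 2.5 = 5/2998.
Target odds = 0.99/0.01 = 99.
Need 3.6ⁿ ≥ 99 ÷ (5/2998) = 59360.4.
3.6⁸ ≈28211.1 falls short of 59360.4 but 3.6⁹ ≈101560 reaches it, so n = 9.

9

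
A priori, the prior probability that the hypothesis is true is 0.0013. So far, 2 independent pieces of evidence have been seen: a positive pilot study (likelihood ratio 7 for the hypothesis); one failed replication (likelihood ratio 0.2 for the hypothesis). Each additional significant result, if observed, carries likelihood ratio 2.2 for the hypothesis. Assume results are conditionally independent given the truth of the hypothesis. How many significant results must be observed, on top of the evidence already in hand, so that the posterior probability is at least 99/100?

14

Prior odds = 0.0013/0.9987 = 13/9987.
Combined Bayes factor of the evidence already in hand = 7 × 0.2 = 1.4.
Odds after that evidence = (13/9987) × 1.4 = 91/49935.
Target odds = 0.99/0.01 = 99.
Need 2.2ⁿ ≥ 99 ÷ (91/49935) = 4943565/91.
2.2¹³ ≈28281 falls short of 4943565/91 but 2.2¹⁴ ≈62218.2 reaches it, so n = 14.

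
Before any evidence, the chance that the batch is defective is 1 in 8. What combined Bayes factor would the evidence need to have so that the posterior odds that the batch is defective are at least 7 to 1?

Prior odds = 0.125/0.875 = 1/7.
Target odds = 7.
Required Bayes factor = 7 ÷ (1/7) = 49.

49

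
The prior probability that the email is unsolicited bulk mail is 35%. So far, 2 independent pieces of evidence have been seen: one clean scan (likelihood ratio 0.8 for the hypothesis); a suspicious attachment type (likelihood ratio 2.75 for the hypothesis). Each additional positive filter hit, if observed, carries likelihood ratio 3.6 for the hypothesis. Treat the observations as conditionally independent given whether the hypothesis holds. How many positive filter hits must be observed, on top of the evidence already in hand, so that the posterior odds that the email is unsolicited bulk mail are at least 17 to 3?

Prior odds = 0.35/0.65 = 7/13.
Combined Bayes factor of the evidence already in hand = 0.8 × 2.75 = 2.2.
Odds after that evidence = (7/13) × 2.2 = 77/65.
Target odds = 17/3.
Need 3.6ⁿ ≥ 17/3 ÷ (77/65) = 1105/231.
3.6¹ = 3.6 falls short of 1105/231 but 3.6² = 12.96 reaches it, so n = 2.

2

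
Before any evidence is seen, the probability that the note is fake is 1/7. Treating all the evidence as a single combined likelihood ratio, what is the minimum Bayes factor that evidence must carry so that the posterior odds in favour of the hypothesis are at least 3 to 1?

Prior odds = (1/7)/(6/7) = 1/6.
Target odds = 3.
Required Bayes factor = 3 ÷ (1/6) = 18.

18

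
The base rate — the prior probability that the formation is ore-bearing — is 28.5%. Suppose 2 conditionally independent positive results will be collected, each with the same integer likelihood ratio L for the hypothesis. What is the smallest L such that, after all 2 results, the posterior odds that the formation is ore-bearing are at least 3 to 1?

Prior odds = 0.285/0.715 = 57/143.
Target odds = 3.
Need L² ≥ 3 ÷ (57/143) = 143/19.
2² = 4 < 143/19 ≤ 9 = 3², so L = 3.

3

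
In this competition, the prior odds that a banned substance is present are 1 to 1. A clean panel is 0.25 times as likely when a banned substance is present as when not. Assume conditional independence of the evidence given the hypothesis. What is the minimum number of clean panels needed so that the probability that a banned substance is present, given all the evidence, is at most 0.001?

Prior odds = 1.
Likelihood ratio per clean panel = 0.25.
Target posterior odds = 0.001/0.999 = 1/999.
Require 0.25ⁿ ≤ 1/999 ÷ 1 = 1/999.
0.25⁴ = 0.00390625 is still above 1/999 but 0.25⁵ = 1/1024 is at or below it, so n = 5.

5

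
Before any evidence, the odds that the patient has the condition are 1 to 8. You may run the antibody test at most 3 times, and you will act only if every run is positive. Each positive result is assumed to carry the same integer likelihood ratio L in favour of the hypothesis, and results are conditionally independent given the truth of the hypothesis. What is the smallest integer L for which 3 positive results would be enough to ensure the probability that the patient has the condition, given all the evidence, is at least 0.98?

8

Prior odds = 0.125.
Target odds = 0.98/0.02 = 49.
Need L³ ≥ 49 ÷ 0.125 = 392.
7³ = 343 < 392 ≤ 512 = 8³, so L = 8.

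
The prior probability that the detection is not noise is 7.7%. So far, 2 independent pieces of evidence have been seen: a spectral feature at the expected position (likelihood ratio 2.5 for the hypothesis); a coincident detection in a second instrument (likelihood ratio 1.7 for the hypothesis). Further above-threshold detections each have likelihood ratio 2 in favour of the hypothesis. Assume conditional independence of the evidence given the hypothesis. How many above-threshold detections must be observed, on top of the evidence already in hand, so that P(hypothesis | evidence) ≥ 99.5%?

Prior odds = 0.077/0.923 = 77/923.
Combined Bayes factor of the evidence already in hand = 2.5 × 1.7 = 4.25.
Odds after that evidence = (77/923) × 4.25 = 1309/3692.
Target odds = 0.995/0.005 = 199.
Need 2ⁿ ≥ 199 ÷ (1309/3692) = 734708/1309.
2⁹ = 512 falls short of 734708/1309 but 2¹⁰ = 1024 reaches it, so n = 10.

10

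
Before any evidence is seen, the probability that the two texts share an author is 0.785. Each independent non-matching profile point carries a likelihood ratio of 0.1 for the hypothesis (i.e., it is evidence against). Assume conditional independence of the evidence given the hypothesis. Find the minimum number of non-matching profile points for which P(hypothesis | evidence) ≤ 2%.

Prior odds: 0.785 ÷ 0.215 = 157/43.
Likelihood ratio per non-matching profile point = 0.1.
Target posterior odds = 0.02/0.98 = 1/49.
Need (157/43) × 0.1ⁿ ≤ 1/49, i.e. 0.1ⁿ ≤ 43/7693.
0.1² = 0.01 is still above 43/7693 but 0.1³ = 0.001 is at or below it, so n = 3.

3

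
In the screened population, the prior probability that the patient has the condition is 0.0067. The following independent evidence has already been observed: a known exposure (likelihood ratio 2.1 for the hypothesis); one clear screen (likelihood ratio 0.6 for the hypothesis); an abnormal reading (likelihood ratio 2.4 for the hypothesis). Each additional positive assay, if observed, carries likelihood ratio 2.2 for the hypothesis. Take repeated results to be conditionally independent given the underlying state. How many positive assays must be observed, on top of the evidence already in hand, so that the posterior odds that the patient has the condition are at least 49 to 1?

10

Prior odds = 0.0067/0.9933 = 67/9933.
Combined Bayes factor of the evidence already in hand = 2.1 × 0.6 × 2.4 = 3.024.
Odds after that evidence = (67/9933) × 3.024 = 1206/59125.
Target odds = 49.
Need 2.2ⁿ ≥ 49 ÷ (1206/59125) = 2897125/1206.
2.2⁹ ≈1207.27 falls short of 2897125/1206 but 2.2¹⁰ ≈2655.99 reaches it, so n = 10.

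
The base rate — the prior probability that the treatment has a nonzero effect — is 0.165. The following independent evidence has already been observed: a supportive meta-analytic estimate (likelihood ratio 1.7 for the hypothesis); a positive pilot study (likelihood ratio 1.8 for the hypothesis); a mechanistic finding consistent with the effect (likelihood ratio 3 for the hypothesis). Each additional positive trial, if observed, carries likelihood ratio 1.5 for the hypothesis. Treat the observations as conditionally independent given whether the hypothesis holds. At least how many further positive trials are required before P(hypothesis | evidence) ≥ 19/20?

6

Prior odds = 0.165/0.835 = 33/167.
Combined Bayes factor of the evidence already in hand = 1.7 × 1.8 × 3 = 9.18.
Odds after that evidence = (33/167) × 9.18 = 15147/8350.
Target odds = 0.95/0.05 = 19.
Need 1.5ⁿ ≥ 19 ÷ (15147/8350) = 158650/15147.
1.5⁵ = 7.59375 falls short of 158650/15147 but 1.5⁶ = 11.390625 reaches it, so n = 6.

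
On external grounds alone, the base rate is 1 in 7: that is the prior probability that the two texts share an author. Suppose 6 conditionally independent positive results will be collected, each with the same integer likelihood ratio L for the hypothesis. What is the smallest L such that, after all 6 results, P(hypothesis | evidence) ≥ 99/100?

3

Prior odds = (1/7)/(6/7) = 1/6.
Target odds = 0.99/0.01 = 99.
Need L⁶ ≥ 99 ÷ (1/6) = 594.
2⁶ = 64 < 594 ≤ 729 = 3⁶, so L = 3.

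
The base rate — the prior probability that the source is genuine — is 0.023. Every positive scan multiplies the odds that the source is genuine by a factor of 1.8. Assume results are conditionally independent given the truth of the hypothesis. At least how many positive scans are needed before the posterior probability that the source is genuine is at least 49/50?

Prior odds: 0.023 ÷ 0.977 = 23/977.
Likelihood ratio per positive scan = 1.8.
Target odds: 0.98 ÷ 0.02 = 49.
Need (23/977) × 1.8ⁿ ≥ 49, i.e. 1.8ⁿ ≥ 47873/23.
1.8¹² ≈1156.83 falls short of 47873/23 but 1.8¹³ ≈2082.3 reaches it, so n = 13.

13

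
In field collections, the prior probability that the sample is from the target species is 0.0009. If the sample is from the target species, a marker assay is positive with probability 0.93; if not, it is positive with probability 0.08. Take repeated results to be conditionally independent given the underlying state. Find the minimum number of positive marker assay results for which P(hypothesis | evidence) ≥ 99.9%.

Prior odds = 0.0009/0.9991 = 9/9991.
Likelihood ratio of a positive = 0.93/0.08 = 11.625.
Target odds: 0.999 ÷ 0.001 = 999.
Require 11.625ⁿ ≥ 999 ÷ (9/9991) = 1109001.
11.625⁵ ≈212307 falls short of 1109001 but 11.625⁶ ≈2.46807e+06 reaches it, so n = 6.

6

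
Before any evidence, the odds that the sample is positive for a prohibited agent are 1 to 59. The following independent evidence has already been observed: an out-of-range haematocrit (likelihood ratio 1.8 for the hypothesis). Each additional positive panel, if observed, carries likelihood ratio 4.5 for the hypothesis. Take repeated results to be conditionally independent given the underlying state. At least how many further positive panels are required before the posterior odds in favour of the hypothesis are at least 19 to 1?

Prior odds = 1/59.
Bayes factor of the evidence already in hand = 1.8.
Odds after that evidence = (1/59) × 1.8 = 9/295.
Target odds = 19.
Need 4.5ⁿ ≥ 19 ÷ (9/295) = 5605/9.
4.5⁴ = 410.0625 falls short of 5605/9 but 4.5⁵ = 1845.28125 reaches it, so n = 5.

5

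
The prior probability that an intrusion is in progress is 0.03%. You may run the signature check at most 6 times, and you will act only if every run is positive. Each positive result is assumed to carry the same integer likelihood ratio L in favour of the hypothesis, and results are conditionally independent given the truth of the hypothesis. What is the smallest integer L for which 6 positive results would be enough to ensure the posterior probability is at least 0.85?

Prior odds = 0.0003/0.9997 = 3/9997.
Target odds = 0.85/0.15 = 17/3.
Need L⁶ ≥ 17/3 ÷ (3/9997) = 169949/9.
5⁶ = 15625 < 169949/9 ≤ 46656 = 6⁶, so L = 6.

6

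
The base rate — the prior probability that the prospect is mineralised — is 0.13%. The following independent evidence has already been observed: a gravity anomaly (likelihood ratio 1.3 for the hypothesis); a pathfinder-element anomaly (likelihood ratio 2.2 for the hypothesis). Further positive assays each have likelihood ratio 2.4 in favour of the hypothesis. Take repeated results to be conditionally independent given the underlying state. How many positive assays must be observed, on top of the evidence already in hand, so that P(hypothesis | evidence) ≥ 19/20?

Prior odds = 0.0013/0.9987 = 13/9987.
Combined Bayes factor of the evidence already in hand = 1.3 × 2.2 = 2.86.
Odds after that evidence = (13/9987) × 2.86 = 1859/499350.
Target odds = 0.95/0.05 = 19.
Need 2.4ⁿ ≥ 19 ÷ (1859/499350) = 9487650/1859.
2.4⁹ ≈2641.81 falls short of 9487650/1859 but 2.4¹⁰ ≈6340.34 reaches it, so n = 10.

10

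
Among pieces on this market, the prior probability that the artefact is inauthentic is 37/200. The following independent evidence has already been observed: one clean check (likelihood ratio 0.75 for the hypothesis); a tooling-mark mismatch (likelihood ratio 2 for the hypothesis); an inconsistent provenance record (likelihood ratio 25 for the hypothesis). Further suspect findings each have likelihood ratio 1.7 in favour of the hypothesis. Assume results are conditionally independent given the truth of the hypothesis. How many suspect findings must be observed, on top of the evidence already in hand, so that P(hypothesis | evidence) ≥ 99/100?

5

Prior odds = 0.185/0.815 = 37/163.
Combined Bayes factor of the evidence already in hand = 0.75 × 2 × 25 = 37.5.
Odds after that evidence = (37/163) × 37.5 = 2775/326.
Target odds = 0.99/0.01 = 99.
Need 1.7ⁿ ≥ 99 ÷ (2775/326) = 10758/925.
1.7⁴ = 8.3521 falls short of 10758/925 but 1.7⁵ = 1419857/100000 reaches it, so n = 5.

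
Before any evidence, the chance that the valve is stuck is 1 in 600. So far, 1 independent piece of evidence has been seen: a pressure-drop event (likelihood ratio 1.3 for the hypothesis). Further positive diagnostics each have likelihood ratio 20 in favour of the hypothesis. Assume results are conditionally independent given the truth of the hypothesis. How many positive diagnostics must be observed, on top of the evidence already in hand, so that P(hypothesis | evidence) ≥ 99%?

Prior odds = (1/600)/(599/600) = 1/599.
Bayes factor of the evidence already in hand = 1.3.
Odds after that evidence = (1/599) × 1.3 = 13/5990.
Target odds = 0.99/0.01 = 99.
Need 20ⁿ ≥ 99 ÷ (13/5990) = 593010/13.
20³ = 8000 falls short of 593010/13 but 20⁴ = 160000 reaches it, so n = 4.

4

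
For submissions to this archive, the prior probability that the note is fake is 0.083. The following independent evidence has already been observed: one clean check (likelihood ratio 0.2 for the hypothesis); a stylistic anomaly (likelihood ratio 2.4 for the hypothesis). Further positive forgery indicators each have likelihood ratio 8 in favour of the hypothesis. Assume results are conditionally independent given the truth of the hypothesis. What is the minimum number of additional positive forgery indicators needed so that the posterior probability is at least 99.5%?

Prior odds = 0.083/0.917 = 83/917.
Combined Bayes factor of the evidence already in hand = 0.2 × 2.4 = 0.48.
Odds after that evidence = (83/917) × 0.48 = 996/22925.
Target odds = 0.995/0.005 = 199.
Need 8ⁿ ≥ 199 ÷ (996/22925) = 4562075/996.
8⁴ = 4096 falls short of 4562075/996 but 8⁵ = 32768 reaches it, so n = 5.

5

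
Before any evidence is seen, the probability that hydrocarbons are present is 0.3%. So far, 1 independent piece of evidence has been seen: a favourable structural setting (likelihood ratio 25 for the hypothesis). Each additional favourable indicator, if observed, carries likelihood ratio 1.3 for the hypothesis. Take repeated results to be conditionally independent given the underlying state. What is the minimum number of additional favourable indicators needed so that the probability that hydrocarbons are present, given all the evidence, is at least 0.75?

Prior odds = 0.003/0.997 = 3/997.
Bayes factor of the evidence already in hand = 25.
Odds after that evidence = (3/997) × 25 = 75/997.
Target odds = 0.75/0.25 = 3.
Need 1.3ⁿ ≥ 3 ÷ (75/997) = 39.88.
1.3¹⁴ ≈39.3738 falls short of 39.88 but 1.3¹⁵ ≈51.1859 reaches it, so n = 15.

15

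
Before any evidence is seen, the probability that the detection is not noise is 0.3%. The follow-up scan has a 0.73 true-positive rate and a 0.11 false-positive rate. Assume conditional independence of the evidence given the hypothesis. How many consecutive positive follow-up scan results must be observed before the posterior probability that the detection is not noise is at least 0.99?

6

Prior odds: 0.003 ÷ 0.997 = 3/997.
Likelihood ratio of a positive result = 0.73/0.11 = 73/11.
Target posterior odds = 0.99/0.01 = 99.
Need (3/997) × (73/11)ⁿ ≥ 99, i.e. (73/11)ⁿ ≥ 32901.
(73/11)⁵ ≈12872.1 falls short of 32901 but (73/11)⁶ ≈85424.2 reaches it, so n = 6.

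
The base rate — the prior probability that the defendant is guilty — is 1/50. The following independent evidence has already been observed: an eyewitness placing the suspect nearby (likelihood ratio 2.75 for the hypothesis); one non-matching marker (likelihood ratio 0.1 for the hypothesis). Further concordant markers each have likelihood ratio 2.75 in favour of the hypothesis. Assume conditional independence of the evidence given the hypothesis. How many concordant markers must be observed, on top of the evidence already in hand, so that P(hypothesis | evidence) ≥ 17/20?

7

Prior odds = 0.02/0.98 = 1/49.
Combined Bayes factor of the evidence already in hand = 2.75 × 0.1 = 0.275.
Odds after that evidence = (1/49) × 0.275 = 11/1960.
Target odds = 0.85/0.15 = 17/3.
Need 2.75ⁿ ≥ 17/3 ÷ (11/1960) = 33320/33.
2.75⁶ = 1771561/4096 falls short of 33320/33 but 2.75⁷ = 19487171/16384 reaches it, so n = 7.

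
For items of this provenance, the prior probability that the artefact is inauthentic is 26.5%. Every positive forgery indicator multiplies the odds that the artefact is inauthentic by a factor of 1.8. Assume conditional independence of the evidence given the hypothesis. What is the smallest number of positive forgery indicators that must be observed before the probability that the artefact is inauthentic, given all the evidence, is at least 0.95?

7

Prior odds: 0.265 ÷ 0.735 = 53/147.
Likelihood ratio per positive forgery indicator = 1.8.
Target posterior odds = 0.95/0.05 = 19.
Need (53/147) × 1.8ⁿ ≥ 19, i.e. 1.8ⁿ ≥ 2793/53.
1.8⁶ = 531441/15625 falls short of 2793/53 but 1.8⁷ = 4782969/78125 reaches it, so n = 7.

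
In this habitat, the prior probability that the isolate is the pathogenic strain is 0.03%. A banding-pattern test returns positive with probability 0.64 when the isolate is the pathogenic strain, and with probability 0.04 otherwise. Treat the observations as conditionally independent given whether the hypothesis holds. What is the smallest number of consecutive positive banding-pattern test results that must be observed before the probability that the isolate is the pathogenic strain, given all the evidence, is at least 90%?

4

Prior odds = 0.0003/0.9997 = 3/9997.
Likelihood ratio of a positive result = 0.64/0.04 = 16.
Target odds: 0.9 ÷ 0.1 = 9.
Require 16ⁿ ≥ 9 ÷ (3/9997) = 29991.
16³ = 4096 falls short of 29991 but 16⁴ = 65536 reaches it, so n = 4.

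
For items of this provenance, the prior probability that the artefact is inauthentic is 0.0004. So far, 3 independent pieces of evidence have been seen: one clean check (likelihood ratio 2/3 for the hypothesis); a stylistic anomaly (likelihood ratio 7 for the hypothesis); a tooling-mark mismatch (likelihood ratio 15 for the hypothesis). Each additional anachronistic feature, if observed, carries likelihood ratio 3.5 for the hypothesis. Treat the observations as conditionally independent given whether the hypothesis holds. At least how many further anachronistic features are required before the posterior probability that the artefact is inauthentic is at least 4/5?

4

Prior odds = 0.0004/0.9996 = 1/2499.
Combined Bayes factor of the evidence already in hand = (2/3) × 7 × 15 = 70.
Odds after that evidence = (1/2499) × 70 = 10/357.
Target odds = 0.8/0.2 = 4.
Need 3.5ⁿ ≥ 4 ÷ (10/357) = 142.8.
3.5³ = 42.875 falls short of 142.8 but 3.5⁴ = 150.0625 reaches it, so n = 4.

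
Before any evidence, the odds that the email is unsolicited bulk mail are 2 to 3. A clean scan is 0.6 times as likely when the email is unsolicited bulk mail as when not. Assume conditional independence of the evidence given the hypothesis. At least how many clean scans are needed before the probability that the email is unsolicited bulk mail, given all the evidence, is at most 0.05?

5

Prior odds = 2/3.
Likelihood ratio per clean scan = 0.6.
Target posterior odds = 0.05/0.95 = 1/19.
Need (2/3) × 0.6ⁿ ≤ 1/19, i.e. 0.6ⁿ ≤ 3/38.
0.6⁴ = 0.1296 is still above 3/38 but 0.6⁵ = 0.07776 is at or below it, so n = 5.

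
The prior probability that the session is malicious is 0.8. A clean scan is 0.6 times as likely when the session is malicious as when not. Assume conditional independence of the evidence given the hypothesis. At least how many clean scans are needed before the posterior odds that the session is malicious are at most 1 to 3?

Prior odds = 0.8/0.2 = 4.
Likelihood ratio per clean scan = 0.6.
Target odds = 1/3.
Need 4 × 0.6ⁿ ≤ 1/3, i.e. 0.6ⁿ ≤ 1/12.
0.6⁴ = 0.1296 is still above 1/12 but 0.6⁵ = 0.07776 is at or below it, so n = 5.

5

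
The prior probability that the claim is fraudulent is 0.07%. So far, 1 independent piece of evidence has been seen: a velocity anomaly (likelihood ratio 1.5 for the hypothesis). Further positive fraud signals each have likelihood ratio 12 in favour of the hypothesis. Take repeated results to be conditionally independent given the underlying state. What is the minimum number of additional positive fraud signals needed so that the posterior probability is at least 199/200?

Prior odds = 0.0007/0.9993 = 7/9993.
Bayes factor of the evidence already in hand = 1.5.
Odds after that evidence = (7/9993) × 1.5 = 7/6662.
Target odds = 0.995/0.005 = 199.
Need 12ⁿ ≥ 199 ÷ (7/6662) = 1325738/7.
12⁴ = 20736 falls short of 1325738/7 but 12⁵ = 248832 reaches it, so n = 5.

5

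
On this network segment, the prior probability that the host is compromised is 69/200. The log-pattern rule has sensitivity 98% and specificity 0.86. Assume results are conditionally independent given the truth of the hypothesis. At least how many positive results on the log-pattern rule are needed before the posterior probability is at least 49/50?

3

Prior odds = 0.345/0.655 = 69/131.
False-positive rate = 1 − 0.86 = 0.14; likelihood ratio of a positive = 0.98/0.14 = 7.
Target posterior odds = 0.98/0.02 = 49.
Need (69/131) × 7ⁿ ≥ 49, i.e. 7ⁿ ≥ 6419/69.
7² = 49 falls short of 6419/69 but 7³ = 343 reaches it, so n = 3.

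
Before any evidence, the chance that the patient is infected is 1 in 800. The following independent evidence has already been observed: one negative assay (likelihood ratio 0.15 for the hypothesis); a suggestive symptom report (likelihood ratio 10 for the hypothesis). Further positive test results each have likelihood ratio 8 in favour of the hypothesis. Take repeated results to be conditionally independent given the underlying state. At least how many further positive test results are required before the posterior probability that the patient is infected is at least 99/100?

Prior odds = 0.00125/0.99875 = 1/799.
Combined Bayes factor of the evidence already in hand = 0.15 × 10 = 1.5.
Odds after that evidence = (1/799) × 1.5 = 3/1598.
Target odds = 0.99/0.01 = 99.
Need 8ⁿ ≥ 99 ÷ (3/1598) = 52734.
8⁵ = 32768 falls short of 52734 but 8⁶ = 262144 reaches it, so n = 6.

6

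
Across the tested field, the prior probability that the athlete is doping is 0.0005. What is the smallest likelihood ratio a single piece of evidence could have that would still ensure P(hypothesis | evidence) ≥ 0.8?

Prior odds = 0.0005/0.9995 = 1/1999.
Target odds = 0.8/0.2 = 4.
Required Bayes factor = 4 ÷ (1/1999) = 7996.

7996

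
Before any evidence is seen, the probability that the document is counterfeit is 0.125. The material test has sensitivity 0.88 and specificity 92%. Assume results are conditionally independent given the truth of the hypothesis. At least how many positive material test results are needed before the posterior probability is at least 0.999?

4

Prior odds: 0.125 ÷ 0.875 = 1/7.
False-positive rate = 1 − 0.92 = 0.08; likelihood ratio of a positive = 0.88/0.08 = 11.
Target posterior odds = 0.999/0.001 = 999.
Need (1/7) × 11ⁿ ≥ 999, i.e. 11ⁿ ≥ 6993.
11³ = 1331 falls short of 6993 but 11⁴ = 14641 reaches it, so n = 4.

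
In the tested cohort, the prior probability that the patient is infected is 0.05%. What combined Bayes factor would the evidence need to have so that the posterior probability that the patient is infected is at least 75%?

5997

Prior odds = 0.0005/0.9995 = 1/1999.
Target odds = 0.75/0.25 = 3.
Required Bayes factor = 3 ÷ (1/1999) = 5997.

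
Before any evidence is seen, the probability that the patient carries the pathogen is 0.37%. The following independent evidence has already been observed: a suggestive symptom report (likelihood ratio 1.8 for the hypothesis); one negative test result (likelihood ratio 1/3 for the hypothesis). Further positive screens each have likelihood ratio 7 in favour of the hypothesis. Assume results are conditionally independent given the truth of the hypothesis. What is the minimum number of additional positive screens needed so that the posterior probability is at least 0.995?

Prior odds = 0.0037/0.9963 = 37/9963.
Combined Bayes factor of the evidence already in hand = 1.8 × (1/3) = 0.6.
Odds after that evidence = (37/9963) × 0.6 = 37/16605.
Target odds = 0.995/0.005 = 199.
Need 7ⁿ ≥ 199 ÷ (37/16605) = 3304395/37.
7⁵ = 16807 falls short of 3304395/37 but 7⁶ = 117649 reaches it, so n = 6.

6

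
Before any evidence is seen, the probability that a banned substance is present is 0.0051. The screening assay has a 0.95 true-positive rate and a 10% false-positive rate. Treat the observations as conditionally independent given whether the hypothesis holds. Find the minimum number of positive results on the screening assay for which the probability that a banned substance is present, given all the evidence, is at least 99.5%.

5

Prior odds: 0.0051 ÷ 0.9949 = 51/9949.
Likelihood ratio of a positive result = 0.95/0.1 = 9.5.
Target odds: 0.995 ÷ 0.005 = 199.
Require 9.5ⁿ ≥ 199 ÷ (51/9949) = 1979851/51.
9.5⁴ = 8145.0625 falls short of 1979851/51 but 9.5⁵ = 77378.09375 reaches it, so n = 5.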